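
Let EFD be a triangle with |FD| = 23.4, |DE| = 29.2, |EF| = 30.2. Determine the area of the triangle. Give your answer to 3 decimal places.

Semiperimeter s = (23.4 + 29.2 + 30.2)/2 = 41.4.
Heron's formula: area = √(41.4·18·12.2·11.2) ≈ 319.1.

area ≈ 319.099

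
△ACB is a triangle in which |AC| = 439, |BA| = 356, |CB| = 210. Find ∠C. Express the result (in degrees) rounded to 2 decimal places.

By the law of cosines, cos C = (|AC|² + |CB|² − |BA|²) / (2·|AC|·|CB|) ≈ 0.59705, so ∠C ≈ 53.34°.

53.34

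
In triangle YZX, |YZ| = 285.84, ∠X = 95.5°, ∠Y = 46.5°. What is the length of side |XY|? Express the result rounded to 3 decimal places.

The third angle is ∠Z = 180° − ∠X − ∠Y = 38.00°.
Law of sines: |XY| = |YZ|·sin Z/sin X ≈ 176.79.

176.795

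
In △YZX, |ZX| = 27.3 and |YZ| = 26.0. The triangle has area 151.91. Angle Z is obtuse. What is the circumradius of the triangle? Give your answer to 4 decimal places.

60.7456

From area = ½·|YZ|·|ZX|·sin Z, we get sin Z = 2·area/(|YZ|·|ZX|) ≈ 0.42804.
Taking the obtuse solution, ∠Z ≈ 154.66°.
Law of cosines then gives |XY| ≈ 52.003.
Circumradius = |XY|/(2 sin Z) ≈ 60.746.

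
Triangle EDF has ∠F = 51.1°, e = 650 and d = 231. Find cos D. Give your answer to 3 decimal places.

0.942

By the law of cosines, f² = e² + d² − 2·e·d·cos F = 2.8728e+05, so f ≈ 535.99.
Law of cosines again: cos D = (f² + e² − d²)/(2·f·e) ≈ 0.94207, so ∠D ≈ 19.60°.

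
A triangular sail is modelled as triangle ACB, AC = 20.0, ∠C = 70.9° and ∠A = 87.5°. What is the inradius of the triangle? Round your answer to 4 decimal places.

8.1661

The third angle is ∠B = 180° − ∠A − ∠C = 21.60°.
Law of sines: CB = AC·sin A/sin B ≈ 54.278.
Law of sines: BA = AC·sin C/sin B ≈ 51.339.
Area = ½·AC·CB·sin C ≈ 512.9.
Semiperimeter s = (54.278+51.339+20)/2 = 62.808.
Inradius = area/s = 512.9/62.808 ≈ 8.1661.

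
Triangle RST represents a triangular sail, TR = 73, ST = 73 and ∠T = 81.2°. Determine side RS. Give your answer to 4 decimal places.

By the law of cosines, RS² = ST² + TR² − 2·ST·TR·cos T = 9027.5, so RS ≈ 95.013.

95.0130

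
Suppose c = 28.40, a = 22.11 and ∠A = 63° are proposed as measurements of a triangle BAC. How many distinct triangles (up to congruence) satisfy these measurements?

c·sin A = 28.40·sin(63°) ≈ 25.3.
Since a = 22.11 < 25.3 = c sin A, no triangle exists.

0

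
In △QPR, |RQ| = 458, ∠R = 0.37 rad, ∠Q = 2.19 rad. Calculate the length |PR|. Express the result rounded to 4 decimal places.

The third angle is ∠P = π − ∠R − ∠Q = 0.582 rad.
Law of sines: |PR| = |RQ|·sin Q/sin P ≈ 678.92.

678.9195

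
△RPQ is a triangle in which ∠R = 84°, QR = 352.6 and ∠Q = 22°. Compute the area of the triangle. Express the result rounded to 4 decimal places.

The third angle is ∠P = 180° − ∠Q − ∠R = 74.00°.
Law of sines: PQ = QR·sin R/sin P ≈ 364.8.
Law of sines: RP = QR·sin Q/sin P ≈ 137.41.
Area = ½·QR·PQ·sin Q ≈ 24093.

24092.5489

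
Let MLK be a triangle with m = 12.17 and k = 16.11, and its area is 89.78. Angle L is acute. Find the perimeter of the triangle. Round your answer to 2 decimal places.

From area = ½·k·m·sin L, we get sin L = 2·area/(k·m) ≈ 0.91585.
Taking the acute solution, ∠L ≈ 66.33°.
Law of cosines then gives l ≈ 15.818.
Perimeter = 12.17 + 15.818 + 16.11 = 44.098.

perimeter ≈ 44.10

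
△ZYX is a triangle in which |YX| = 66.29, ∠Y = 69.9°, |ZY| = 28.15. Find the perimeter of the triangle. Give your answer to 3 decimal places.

156.924

By the law of cosines, |XZ|² = |ZY|² + |YX|² − 2·|ZY|·|YX|·cos Y = 3904.2, so |XZ| ≈ 62.484.
Semiperimeter s = (66.29+62.484+28.15)/2 = 78.462.
Perimeter = 66.29 + 62.484 + 28.15 = 156.92.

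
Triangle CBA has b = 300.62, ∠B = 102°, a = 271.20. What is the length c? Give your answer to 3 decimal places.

Law of sines: sin A = a·sin B/b ≈ 0.88242.
Since b ≥ a, only the acute value applies: ∠A ≈ 61.94°.
Then ∠C = 180° − ∠B − ∠A ≈ 16.06°.
Law of sines gives c = b·sin C/sin B ≈ 85.044.

85.044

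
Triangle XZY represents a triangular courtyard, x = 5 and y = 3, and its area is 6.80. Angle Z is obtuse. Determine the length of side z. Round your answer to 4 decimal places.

6.8305

From area = ½·y·x·sin Z, we get sin Z = 2·area/(y·x) ≈ 0.90667.
Taking the obtuse solution, ∠Z ≈ 114.95°.
Law of cosines then gives z ≈ 6.8305.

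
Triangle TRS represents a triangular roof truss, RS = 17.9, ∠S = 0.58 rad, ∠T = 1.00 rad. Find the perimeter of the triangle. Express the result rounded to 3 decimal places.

50.829

The third angle is ∠R = π − ∠S − ∠T = 1.562 rad.
Law of sines: ST = RS·sin R/sin T ≈ 21.271.
Law of sines: TR = RS·sin S/sin T ≈ 11.658.
Semiperimeter s = (17.9+21.271+11.658)/2 = 25.415.
Perimeter = 17.9 + 21.271 + 11.658 = 50.829.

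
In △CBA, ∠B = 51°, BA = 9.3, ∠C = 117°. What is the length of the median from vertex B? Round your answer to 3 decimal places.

m_B ≈ 5.399

The third angle is ∠A = 180° − ∠C − ∠B = 12.00°.
Law of sines: AC = BA·sin B/sin C ≈ 8.1116.
Law of sines: CB = BA·sin A/sin C ≈ 2.1701.
Median from B: ½√(2·CB² + 2·BA² − AC²) ≈ 5.3991.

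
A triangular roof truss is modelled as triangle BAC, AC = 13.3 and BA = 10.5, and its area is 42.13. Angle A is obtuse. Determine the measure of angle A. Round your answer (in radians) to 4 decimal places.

∠A ≈ 2.4939 rad

From area = ½·BA·AC·sin A, we get sin A = 2·area/(BA·AC) ≈ 0.60337.
Taking the obtuse solution, ∠A ≈ 2.494 rad.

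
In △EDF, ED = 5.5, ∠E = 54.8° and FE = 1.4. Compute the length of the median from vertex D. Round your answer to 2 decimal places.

By the law of cosines, DF² = FE² + ED² − 2·FE·ED·cos E = 23.333, so DF ≈ 4.8304.
Median from D: ½√(2·ED² + 2·DF² − FE²) ≈ 5.1285.

m_D ≈ 5.13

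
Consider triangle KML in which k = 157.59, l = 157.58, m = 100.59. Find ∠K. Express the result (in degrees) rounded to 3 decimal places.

By the law of cosines, cos K = (m² + l² − k²) / (2·m·l) ≈ 0.31907, so ∠K ≈ 71.39°.

∠K ≈ 71.393°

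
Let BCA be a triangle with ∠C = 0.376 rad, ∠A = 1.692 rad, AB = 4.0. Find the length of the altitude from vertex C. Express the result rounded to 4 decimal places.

h_C ≈ 9.5040

The third angle is ∠B = π − ∠C − ∠A = 1.074 rad.
Law of sines: CA = AB·sin B/sin C ≈ 9.5742.
Law of sines: BC = AB·sin A/sin C ≈ 10.813.
Area = ½·AB·CA·sin A ≈ 19.008.
The altitude from C has length 2·area/AB ≈ 9.504.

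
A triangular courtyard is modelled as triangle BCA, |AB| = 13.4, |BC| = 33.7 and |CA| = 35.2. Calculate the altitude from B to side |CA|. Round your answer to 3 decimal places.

12.783

Semiperimeter s = (35.2 + 13.4 + 33.7)/2 = 41.15.
Heron's formula: area = √(41.15·5.95·27.75·7.45) ≈ 224.98.
The altitude from B has length 2·area/|CA| ≈ 12.783.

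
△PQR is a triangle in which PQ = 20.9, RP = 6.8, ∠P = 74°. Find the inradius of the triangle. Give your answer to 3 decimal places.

By the law of cosines, QR² = RP² + PQ² − 2·RP·PQ·cos P = 404.7, so QR ≈ 20.117.
Area = ½·RP·PQ·sin P ≈ 68.307.
Semiperimeter s = (20.117+6.8+20.9)/2 = 23.909.
Inradius = area/s = 68.307/23.909 ≈ 2.857.

2.857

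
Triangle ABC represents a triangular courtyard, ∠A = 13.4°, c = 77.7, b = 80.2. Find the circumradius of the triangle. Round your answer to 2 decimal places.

By the law of cosines, a² = b² + c² − 2·b·c·cos A = 345.55, so a ≈ 18.589.
Area = ½·b·c·sin A ≈ 722.07.
Circumradius = a/(2 sin A) ≈ 40.106.

40.11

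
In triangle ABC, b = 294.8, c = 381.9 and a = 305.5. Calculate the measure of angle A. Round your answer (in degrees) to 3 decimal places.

51.742

By the law of cosines, cos A = (b² + c² − a²) / (2·b·c) ≈ 0.61920, so ∠A ≈ 51.74°.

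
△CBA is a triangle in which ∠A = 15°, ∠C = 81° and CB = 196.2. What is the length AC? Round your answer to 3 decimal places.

The third angle is ∠B = 180° − ∠A − ∠C = 84.00°.
Law of sines: AC = CB·sin B/sin A ≈ 753.91.

753.906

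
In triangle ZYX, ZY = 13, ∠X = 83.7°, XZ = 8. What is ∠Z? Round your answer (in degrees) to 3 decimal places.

Law of sines: sin Y = XZ·sin X/ZY ≈ 0.61167.
Since ZY ≥ XZ, only the acute value applies: ∠Y ≈ 37.71°.
Then ∠Z = 180° − ∠X − ∠Y ≈ 58.59°.

58.590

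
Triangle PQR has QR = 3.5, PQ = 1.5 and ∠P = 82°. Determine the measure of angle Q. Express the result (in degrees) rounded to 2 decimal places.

72.89

Law of sines: sin R = PQ·sin P/QR ≈ 0.42440.
Since QR ≥ PQ, only the acute value applies: ∠R ≈ 25.11°.
Then ∠Q = 180° − ∠P − ∠R ≈ 72.89°.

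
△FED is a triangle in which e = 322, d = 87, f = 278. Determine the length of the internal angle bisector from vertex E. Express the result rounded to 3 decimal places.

By the law of cosines, cos E = (d² + f² − e²) / (2·d·f) ≈ -0.38930, so ∠E ≈ 112.91°.
The bisector from E has length 2·d·f·cos(∠E/2)/(d+f) ≈ 73.232.

73.232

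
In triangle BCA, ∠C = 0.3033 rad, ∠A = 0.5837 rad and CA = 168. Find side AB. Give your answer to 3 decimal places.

The third angle is ∠B = π − ∠C − ∠A = 2.2546 rad.
Law of sines: AB = CA·sin C/sin B ≈ 64.729.

64.729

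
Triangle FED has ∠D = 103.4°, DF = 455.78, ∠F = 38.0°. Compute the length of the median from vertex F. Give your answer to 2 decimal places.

553.01

The third angle is ∠E = 180° − ∠D − ∠F = 38.60°.
Law of sines: ED = DF·sin F/sin E ≈ 449.78.
Law of sines: FE = DF·sin D/sin E ≈ 710.67.
Median from F: ½√(2·DF² + 2·FE² − ED²) ≈ 553.01.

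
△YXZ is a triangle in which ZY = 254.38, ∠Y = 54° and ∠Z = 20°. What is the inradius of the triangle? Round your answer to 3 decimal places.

33.322

The third angle is ∠X = 180° − ∠Z − ∠Y = 106.00°.
Law of sines: XZ = ZY·sin Y/sin X ≈ 214.09.
Law of sines: YX = ZY·sin Z/sin X ≈ 90.509.
Area = ½·ZY·XZ·sin Z ≈ 9313.3.
Semiperimeter s = (214.09+254.38+90.509)/2 = 279.49.
Inradius = area/s = 9313.3/279.49 ≈ 33.322.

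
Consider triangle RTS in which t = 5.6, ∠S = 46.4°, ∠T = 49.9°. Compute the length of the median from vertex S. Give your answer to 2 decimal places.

The third angle is ∠R = 180° − ∠T − ∠S = 83.70°.
Law of sines: r = t·sin R/sin T ≈ 7.2768.
Law of sines: s = t·sin S/sin T ≈ 5.3017.
Median from S: ½√(2·r² + 2·t² − s²) ≈ 5.927.

5.93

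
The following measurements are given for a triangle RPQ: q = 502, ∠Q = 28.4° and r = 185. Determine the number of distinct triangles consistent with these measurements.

r·sin Q = 185·sin(28.4°) ≈ 87.99.
Since q ≥ r, exactly one triangle exists.

1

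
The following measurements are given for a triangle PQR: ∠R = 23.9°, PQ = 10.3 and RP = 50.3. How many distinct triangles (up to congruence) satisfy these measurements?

0

RP·sin R = 50.3·sin(23.9°) ≈ 20.38.
Since PQ = 10.3 < 20.38 = RP sin R, no triangle exists.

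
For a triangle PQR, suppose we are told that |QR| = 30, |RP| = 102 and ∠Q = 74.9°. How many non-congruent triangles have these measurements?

|QR|·sin Q = 30·sin(74.9°) ≈ 28.96.
Since |RP| ≥ |QR|, exactly one triangle exists.

1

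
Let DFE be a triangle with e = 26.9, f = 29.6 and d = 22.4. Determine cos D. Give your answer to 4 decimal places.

0.6895

By the law of cosines, cos D = (f² + e² − d²) / (2·f·e) ≈ 0.68950, so ∠D ≈ 46.41°.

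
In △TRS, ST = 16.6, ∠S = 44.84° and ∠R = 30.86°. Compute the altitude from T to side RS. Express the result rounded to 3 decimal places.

The third angle is ∠T = 180° − ∠R − ∠S = 104.30°.
Law of sines: RS = ST·sin T/sin R ≈ 31.36.
Law of sines: TR = ST·sin S/sin R ≈ 22.82.
Area = ½·ST·RS·sin S ≈ 183.53.
The altitude from T has length 2·area/RS ≈ 11.705.

h_T ≈ 11.705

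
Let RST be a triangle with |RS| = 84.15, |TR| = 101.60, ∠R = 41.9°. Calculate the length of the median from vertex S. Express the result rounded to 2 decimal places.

57.43

By the law of cosines, |ST|² = |TR|² + |RS|² − 2·|TR|·|RS|·cos R = 4676.6, so |ST| ≈ 68.386.
Median from S: ½√(2·|RS|² + 2·|ST|² − |TR|²) ≈ 57.431.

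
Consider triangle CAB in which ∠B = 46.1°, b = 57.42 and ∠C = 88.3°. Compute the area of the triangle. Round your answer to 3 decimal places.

The third angle is ∠A = 180° − ∠B − ∠C = 45.60°.
Law of sines: c = b·sin C/sin B ≈ 79.654.
Law of sines: a = b·sin A/sin B ≈ 56.936.
Area = ½·b·c·sin A ≈ 1633.9.

area ≈ 1633.902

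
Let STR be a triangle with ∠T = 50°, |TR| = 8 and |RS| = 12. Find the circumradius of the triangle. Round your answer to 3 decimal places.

7.832

Law of sines: sin S = |TR|·sin T/|RS| ≈ 0.51070.
Since |RS| ≥ |TR|, only the acute value applies: ∠S ≈ 30.71°.
Then ∠R = 180° − ∠T − ∠S ≈ 99.29°.
Law of sines gives |ST| = |RS|·sin R/sin T ≈ 15.459.
Circumradius = |RS|/(2 sin T) ≈ 7.8324.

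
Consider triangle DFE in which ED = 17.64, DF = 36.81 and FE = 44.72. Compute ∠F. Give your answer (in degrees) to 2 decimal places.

∠F ≈ 22.41°

By the law of cosines, cos F = (DF² + FE² − ED²) / (2·DF·FE) ≈ 0.92449, so ∠F ≈ 22.41°.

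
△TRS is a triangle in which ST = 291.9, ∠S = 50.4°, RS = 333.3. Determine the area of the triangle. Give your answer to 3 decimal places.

Area = ½·RS·ST·sin S ≈ 37482.

37481.721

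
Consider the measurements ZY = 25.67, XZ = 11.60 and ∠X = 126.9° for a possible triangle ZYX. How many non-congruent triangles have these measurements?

1

XZ·sin X = 11.60·sin(126.9°) ≈ 9.276.
Since ∠X is not acute, a triangle exists only if ZY > XZ; here ZY > XZ, so there is exactly one triangle.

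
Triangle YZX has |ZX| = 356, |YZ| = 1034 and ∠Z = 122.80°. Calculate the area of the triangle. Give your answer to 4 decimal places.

154707.9645

Area = ½·|YZ|·|ZX|·sin Z ≈ 1.5471e+05.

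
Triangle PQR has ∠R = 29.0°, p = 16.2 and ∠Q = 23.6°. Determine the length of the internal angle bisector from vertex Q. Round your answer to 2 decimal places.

t_Q ≈ 12.02

The third angle is ∠P = 180° − ∠Q − ∠R = 127.40°.
Law of sines: q = p·sin Q/sin P ≈ 8.1641.
Law of sines: r = p·sin R/sin P ≈ 9.8864.
The bisector from Q has length 2·r·p·cos(∠Q/2)/(r+p) ≈ 12.02.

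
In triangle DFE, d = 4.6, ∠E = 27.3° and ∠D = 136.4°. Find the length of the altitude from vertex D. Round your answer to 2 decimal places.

0.86

The third angle is ∠F = 180° − ∠E − ∠D = 16.30°.
Law of sines: f = d·sin F/sin D ≈ 1.8721.
Law of sines: e = d·sin E/sin D ≈ 3.0594.
Area = ½·d·f·sin E ≈ 1.9749.
The altitude from D has length 2·area/d ≈ 0.85866.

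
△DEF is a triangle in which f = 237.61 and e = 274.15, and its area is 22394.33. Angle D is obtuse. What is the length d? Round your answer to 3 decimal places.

475.623

From area = ½·e·f·sin D, we get sin D = 2·area/(e·f) ≈ 0.68757.
Taking the obtuse solution, ∠D ≈ 136.56°.
Law of cosines then gives d ≈ 475.62.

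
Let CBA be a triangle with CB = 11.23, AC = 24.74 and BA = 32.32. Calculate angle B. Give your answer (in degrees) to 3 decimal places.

By the law of cosines, cos B = (CB² + BA² − AC²) / (2·CB·BA) ≈ 0.76956, so ∠B ≈ 39.69°.

∠B ≈ 39.686°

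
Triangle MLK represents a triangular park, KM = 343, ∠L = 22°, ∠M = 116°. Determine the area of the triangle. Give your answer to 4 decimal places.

The third angle is ∠K = 180° − ∠M − ∠L = 42.00°.
Law of sines: LK = KM·sin M/sin L ≈ 822.96.
Law of sines: ML = KM·sin K/sin L ≈ 612.67.
Area = ½·KM·LK·sin K ≈ 94440.

94439.5501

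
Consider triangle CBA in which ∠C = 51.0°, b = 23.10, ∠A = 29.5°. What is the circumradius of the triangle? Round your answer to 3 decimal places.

11.711

The third angle is ∠B = 180° − ∠A − ∠C = 99.50°.
Law of sines: c = b·sin C/sin B ≈ 18.202.
Law of sines: a = b·sin A/sin B ≈ 11.533.
Circumradius = b/(2 sin B) ≈ 11.711.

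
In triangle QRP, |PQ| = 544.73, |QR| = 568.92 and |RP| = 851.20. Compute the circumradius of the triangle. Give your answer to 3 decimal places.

431.738

By the law of cosines, cos Q = (|PQ|² + |QR|² − |RP|²) / (2·|PQ|·|QR|) ≈ -0.16802, so ∠Q ≈ 1.740 rad.
Circumradius = |RP|/(2 sin Q) ≈ 431.74.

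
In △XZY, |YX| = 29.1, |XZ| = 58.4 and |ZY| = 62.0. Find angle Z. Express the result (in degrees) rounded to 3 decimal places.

By the law of cosines, cos Z = (|XZ|² + |ZY|² − |YX|²) / (2·|XZ|·|ZY|) ≈ 0.88485, so ∠Z ≈ 27.77°.

27.767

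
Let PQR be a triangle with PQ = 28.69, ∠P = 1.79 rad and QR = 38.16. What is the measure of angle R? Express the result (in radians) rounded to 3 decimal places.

∠R ≈ 0.824 rad

Law of sines: sin R = PQ·sin P/QR ≈ 0.73384.
Since QR ≥ PQ, only the acute value applies: ∠R ≈ 0.824 rad.
Then ∠Q = π − ∠P − ∠R ≈ 0.528 rad.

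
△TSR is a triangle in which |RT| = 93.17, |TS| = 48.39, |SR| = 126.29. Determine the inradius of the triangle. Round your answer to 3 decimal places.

Semiperimeter s = (126.29 + 93.17 + 48.39)/2 = 133.93.
Heron's formula: area = √(133.93·7.635·40.755·85.535) ≈ 1888.
Inradius = area/s = 1888/133.93 ≈ 14.097.

r ≈ 14.097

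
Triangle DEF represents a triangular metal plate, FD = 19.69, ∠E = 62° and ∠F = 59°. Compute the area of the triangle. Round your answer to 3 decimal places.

The third angle is ∠D = 180° − ∠E − ∠F = 59.00°.
Law of sines: EF = FD·sin D/sin E ≈ 19.115.
Law of sines: DE = FD·sin F/sin E ≈ 19.115.
Area = ½·FD·EF·sin F ≈ 161.31.

161.309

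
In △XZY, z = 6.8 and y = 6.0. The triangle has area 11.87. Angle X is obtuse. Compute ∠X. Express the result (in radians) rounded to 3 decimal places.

From area = ½·z·y·sin X, we get sin X = 2·area/(z·y) ≈ 0.58186.
Taking the obtuse solution, ∠X ≈ 2.521 rad.

2.521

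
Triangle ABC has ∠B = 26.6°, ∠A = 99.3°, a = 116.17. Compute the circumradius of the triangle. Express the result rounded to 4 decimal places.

The third angle is ∠C = 180° − ∠A − ∠B = 54.10°.
Law of sines: b = a·sin B/sin A ≈ 52.709.
Law of sines: c = a·sin C/sin A ≈ 95.356.
Circumradius = a/(2 sin A) ≈ 58.859.

R ≈ 58.8587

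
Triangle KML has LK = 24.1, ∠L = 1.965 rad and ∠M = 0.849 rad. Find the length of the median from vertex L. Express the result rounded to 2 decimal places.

m_L ≈ 11.14

The third angle is ∠K = π − ∠M − ∠L = 0.328 rad.
Law of sines: ML = LK·sin K/sin M ≈ 10.331.
Law of sines: KM = LK·sin L/sin M ≈ 29.644.
Median from L: ½√(2·ML² + 2·LK² − KM²) ≈ 11.139.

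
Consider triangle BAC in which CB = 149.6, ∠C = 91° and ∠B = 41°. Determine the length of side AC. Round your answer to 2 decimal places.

The third angle is ∠A = 180° − ∠C − ∠B = 48.00°.
Law of sines: AC = CB·sin B/sin A ≈ 132.07.

132.07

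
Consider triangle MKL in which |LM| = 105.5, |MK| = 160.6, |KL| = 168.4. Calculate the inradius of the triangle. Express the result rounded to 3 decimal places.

37.729

Semiperimeter s = (168.4 + 105.5 + 160.6)/2 = 217.25.
Heron's formula: area = √(217.25·48.85·111.75·56.65) ≈ 8196.6.
Inradius = area/s = 8196.6/217.25 ≈ 37.729.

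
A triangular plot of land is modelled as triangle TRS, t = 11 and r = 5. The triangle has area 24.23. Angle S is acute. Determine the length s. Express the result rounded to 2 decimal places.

9.69

From area = ½·t·r·sin S, we get sin S = 2·area/(t·r) ≈ 0.88109.
Taking the acute solution, ∠S ≈ 61.77°.
Law of cosines then gives s ≈ 9.6941.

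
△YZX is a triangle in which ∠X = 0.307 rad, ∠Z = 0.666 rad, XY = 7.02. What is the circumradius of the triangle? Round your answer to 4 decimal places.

The third angle is ∠Y = π − ∠Z − ∠X = 2.169 rad.
Law of sines: ZX = XY·sin Y/sin Z ≈ 9.3916.
Law of sines: YZ = XY·sin X/sin Z ≈ 3.4336.
Circumradius = XY/(2 sin Z) ≈ 5.681.

R ≈ 5.6810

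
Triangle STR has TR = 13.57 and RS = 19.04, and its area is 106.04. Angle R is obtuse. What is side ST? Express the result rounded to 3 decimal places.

From area = ½·TR·RS·sin R, we get sin R = 2·area/(TR·RS) ≈ 0.82083.
Taking the obtuse solution, ∠R ≈ 124.83°.
Law of cosines then gives ST ≈ 29.014.

29.014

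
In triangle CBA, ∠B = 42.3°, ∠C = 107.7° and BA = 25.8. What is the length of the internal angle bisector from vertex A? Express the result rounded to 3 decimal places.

20.634

The third angle is ∠A = 180° − ∠C − ∠B = 30.00°.
Law of sines: AC = BA·sin B/sin C ≈ 18.227.
Law of sines: CB = BA·sin A/sin C ≈ 13.541.
The bisector from A has length 2·BA·AC·cos(∠A/2)/(BA+AC) ≈ 20.634.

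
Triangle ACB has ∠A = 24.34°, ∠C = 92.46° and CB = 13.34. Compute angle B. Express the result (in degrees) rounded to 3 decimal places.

The third angle is ∠B = 180° − ∠A − ∠C = 63.20°.

∠B ≈ 63.200°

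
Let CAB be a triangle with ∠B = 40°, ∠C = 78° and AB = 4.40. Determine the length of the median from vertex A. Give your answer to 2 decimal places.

The third angle is ∠A = 180° − ∠B − ∠C = 62.00°.
Law of sines: BC = AB·sin A/sin C ≈ 3.9718.
Law of sines: CA = AB·sin B/sin C ≈ 2.8915.
Median from A: ½√(2·CA² + 2·AB² − BC²) ≈ 3.1491.

3.15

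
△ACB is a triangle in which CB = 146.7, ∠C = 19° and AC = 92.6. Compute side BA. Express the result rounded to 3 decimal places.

By the law of cosines, BA² = AC² + CB² − 2·AC·CB·cos C = 4407, so BA ≈ 66.385.

66.385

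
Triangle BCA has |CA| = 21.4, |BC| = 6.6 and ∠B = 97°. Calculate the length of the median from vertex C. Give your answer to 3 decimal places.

m_C ≈ 12.451

Law of sines: sin A = |BC|·sin B/|CA| ≈ 0.30611.
Since |CA| ≥ |BC|, only the acute value applies: ∠A ≈ 17.83°.
Then ∠C = 180° − ∠B − ∠A ≈ 65.17°.
Law of sines gives |AB| = |CA|·sin C/sin B ≈ 19.568.
Median from C: ½√(2·|BC|² + 2·|CA|² − |AB|²) ≈ 12.451.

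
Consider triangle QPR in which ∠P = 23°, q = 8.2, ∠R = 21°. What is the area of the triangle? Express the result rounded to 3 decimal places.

6.777

The third angle is ∠Q = 180° − ∠P − ∠R = 136.00°.
Law of sines: p = q·sin P/sin Q ≈ 4.6123.
Law of sines: r = q·sin R/sin Q ≈ 4.2303.
Area = ½·q·p·sin R ≈ 6.7769.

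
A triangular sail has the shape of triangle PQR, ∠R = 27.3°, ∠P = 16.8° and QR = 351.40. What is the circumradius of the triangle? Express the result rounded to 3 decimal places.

The third angle is ∠Q = 180° − ∠R − ∠P = 135.90°.
Law of sines: RP = QR·sin Q/sin P ≈ 846.08.
Law of sines: PQ = QR·sin R/sin P ≈ 557.62.
Circumradius = QR/(2 sin P) ≈ 607.89.

607.892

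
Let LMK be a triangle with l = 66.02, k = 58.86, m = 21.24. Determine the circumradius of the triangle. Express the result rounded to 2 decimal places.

By the law of cosines, cos L = (m² + k² − l²) / (2·m·k) ≈ -0.17717, so ∠L ≈ 1.7489 rad.
Circumradius = l/(2 sin L) ≈ 33.541.

R ≈ 33.54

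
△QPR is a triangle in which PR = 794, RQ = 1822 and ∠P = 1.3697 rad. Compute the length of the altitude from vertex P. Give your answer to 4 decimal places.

Law of sines: sin Q = PR·sin P/RQ ≈ 0.42700.
Since RQ ≥ PR, only the acute value applies: ∠Q ≈ 0.4412 rad.
Then ∠R = π − ∠P − ∠Q ≈ 1.3307 rad.
Law of sines gives QP = RQ·sin R/sin P ≈ 1806.1.
Area = ½·RQ·PR·sin R ≈ 7.0259e+05.
The altitude from P has length 2·area/RQ ≈ 771.23.

771.2273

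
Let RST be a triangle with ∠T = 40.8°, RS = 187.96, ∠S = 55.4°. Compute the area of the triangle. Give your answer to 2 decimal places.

22122.40

The third angle is ∠R = 180° − ∠S − ∠T = 83.80°.
Law of sines: ST = RS·sin R/sin T ≈ 285.97.
Law of sines: TR = RS·sin S/sin T ≈ 236.78.
Area = ½·RS·ST·sin S ≈ 22122.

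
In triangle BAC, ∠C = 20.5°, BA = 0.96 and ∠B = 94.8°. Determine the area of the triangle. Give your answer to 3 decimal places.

The third angle is ∠A = 180° − ∠C − ∠B = 64.70°.
Law of sines: AC = BA·sin B/sin C ≈ 2.7316.
Law of sines: CB = BA·sin A/sin C ≈ 2.4783.
Area = ½·BA·AC·sin A ≈ 1.1854.

area ≈ 1.185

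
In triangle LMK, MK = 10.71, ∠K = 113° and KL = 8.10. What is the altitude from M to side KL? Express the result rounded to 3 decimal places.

h_M ≈ 9.859

By the law of cosines, LM² = MK² + KL² − 2·MK·KL·cos K = 248.11, so LM ≈ 15.751.
Area = ½·MK·KL·sin K ≈ 39.927.
The altitude from M has length 2·area/KL ≈ 9.8586.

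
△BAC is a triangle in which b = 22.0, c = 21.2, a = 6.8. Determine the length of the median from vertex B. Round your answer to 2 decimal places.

m_B ≈ 11.26

Median from B: ½√(2·a² + 2·c² − b²) ≈ 11.262.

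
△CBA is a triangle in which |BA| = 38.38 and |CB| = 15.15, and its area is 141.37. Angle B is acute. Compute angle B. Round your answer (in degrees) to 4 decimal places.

From area = ½·|CB|·|BA|·sin B, we get sin B = 2·area/(|CB|·|BA|) ≈ 0.48626.
Taking the acute solution, ∠B ≈ 29.10°.

∠B ≈ 29.0951°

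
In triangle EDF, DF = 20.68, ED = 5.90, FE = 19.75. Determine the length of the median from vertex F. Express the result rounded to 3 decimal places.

20.004

Median from F: ½√(2·DF² + 2·FE² − ED²) ≈ 20.004.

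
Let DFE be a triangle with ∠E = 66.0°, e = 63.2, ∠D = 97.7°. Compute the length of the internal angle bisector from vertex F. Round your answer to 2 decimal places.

The third angle is ∠F = 180° − ∠E − ∠D = 16.30°.
Law of sines: d = e·sin D/sin E ≈ 68.557.
Law of sines: f = e·sin F/sin E ≈ 19.417.
The bisector from F has length 2·e·d·cos(∠F/2)/(e+d) ≈ 65.105.

65.11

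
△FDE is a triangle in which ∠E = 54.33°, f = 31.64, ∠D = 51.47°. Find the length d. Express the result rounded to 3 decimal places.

25.723

The third angle is ∠F = 180° − ∠D − ∠E = 74.20°.
Law of sines: d = f·sin D/sin F ≈ 25.723.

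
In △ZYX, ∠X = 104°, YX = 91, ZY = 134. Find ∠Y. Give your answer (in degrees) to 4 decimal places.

∠Y ≈ 34.7815°

Law of sines: sin Z = YX·sin X/ZY ≈ 0.65893.
Since ZY ≥ YX, only the acute value applies: ∠Z ≈ 41.22°.
Then ∠Y = 180° − ∠X − ∠Z ≈ 34.78°.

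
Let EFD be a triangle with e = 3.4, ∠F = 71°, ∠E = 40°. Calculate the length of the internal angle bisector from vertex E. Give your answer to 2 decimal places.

t_E ≈ 4.67

The third angle is ∠D = 180° − ∠E − ∠F = 69.00°.
Law of sines: f = e·sin F/sin E ≈ 5.0013.
Law of sines: d = e·sin D/sin E ≈ 4.9381.
The bisector from E has length 2·f·d·cos(∠E/2)/(f+d) ≈ 4.6698.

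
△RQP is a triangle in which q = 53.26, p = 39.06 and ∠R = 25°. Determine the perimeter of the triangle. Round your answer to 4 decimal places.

perimeter ≈ 116.6400

By the law of cosines, r² = q² + p² − 2·q·p·cos R = 591.46, so r ≈ 24.32.
Semiperimeter s = (24.32+53.26+39.06)/2 = 58.32.
Perimeter = 24.32 + 53.26 + 39.06 = 116.64.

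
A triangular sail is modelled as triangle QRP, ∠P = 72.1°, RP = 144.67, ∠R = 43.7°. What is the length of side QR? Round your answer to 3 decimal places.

152.909

The third angle is ∠Q = 180° − ∠R − ∠P = 64.20°.
Law of sines: QR = RP·sin P/sin Q ≈ 152.91.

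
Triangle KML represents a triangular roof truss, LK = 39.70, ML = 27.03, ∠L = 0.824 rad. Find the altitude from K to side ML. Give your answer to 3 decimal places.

By the law of cosines, KM² = ML² + LK² − 2·ML·LK·cos L = 848.83, so KM ≈ 29.135.
Area = ½·ML·LK·sin L ≈ 393.75.
The altitude from K has length 2·area/ML ≈ 29.135.

29.135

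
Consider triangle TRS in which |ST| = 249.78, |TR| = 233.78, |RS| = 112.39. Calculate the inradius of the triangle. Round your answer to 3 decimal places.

Semiperimeter s = (112.39 + 249.78 + 233.78)/2 = 297.98.
Heron's formula: area = √(297.98·185.59·48.195·64.195) ≈ 13080.
Inradius = area/s = 13080/297.98 ≈ 43.897.

43.897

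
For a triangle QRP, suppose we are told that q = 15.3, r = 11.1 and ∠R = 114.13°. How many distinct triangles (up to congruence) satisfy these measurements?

0

q·sin R = 15.3·sin(114.13°) ≈ 13.96.
Since ∠R is not acute, a triangle exists only if r > q; here r ≤ q, so there is no triangle.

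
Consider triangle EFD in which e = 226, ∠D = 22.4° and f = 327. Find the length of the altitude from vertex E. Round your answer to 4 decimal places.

h_E ≈ 124.6100

By the law of cosines, d² = e² + f² − 2·e·f·cos D = 21353, so d ≈ 146.13.
Area = ½·e·f·sin D ≈ 14081.
The altitude from E has length 2·area/e ≈ 124.61.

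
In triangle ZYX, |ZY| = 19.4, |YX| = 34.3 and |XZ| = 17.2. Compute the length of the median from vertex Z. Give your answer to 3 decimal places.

Median from Z: ½√(2·|XZ|² + 2·|ZY|² − |YX|²) ≈ 6.479.

6.479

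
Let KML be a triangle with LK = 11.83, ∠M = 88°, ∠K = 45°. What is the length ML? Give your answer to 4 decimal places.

The third angle is ∠L = 180° − ∠K − ∠M = 47.00°.
Law of sines: ML = LK·sin K/sin M ≈ 8.3702.

8.3702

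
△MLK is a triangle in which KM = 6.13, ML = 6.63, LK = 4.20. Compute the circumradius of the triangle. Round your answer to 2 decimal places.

By the law of cosines, cos M = (KM² + ML² − LK²) / (2·KM·ML) ≈ 0.78606, so ∠M ≈ 38.18°.
Circumradius = LK/(2 sin M) ≈ 3.3972.

3.40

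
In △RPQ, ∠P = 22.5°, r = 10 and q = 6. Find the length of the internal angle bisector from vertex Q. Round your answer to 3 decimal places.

t_Q ≈ 6.491

By the law of cosines, p² = q² + r² − 2·q·r·cos P = 25.134, so p ≈ 5.0134.
Law of cosines again: cos Q = (r² + p² − q²)/(2·r·p) ≈ 0.88896, so ∠Q ≈ 27.26°.
The bisector from Q has length 2·r·p·cos(∠Q/2)/(r+p) ≈ 6.4905.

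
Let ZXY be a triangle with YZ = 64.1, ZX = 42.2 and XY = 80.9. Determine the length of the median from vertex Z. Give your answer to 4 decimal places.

m_Z ≈ 36.1749

Median from Z: ½√(2·YZ² + 2·ZX² − XY²) ≈ 36.175.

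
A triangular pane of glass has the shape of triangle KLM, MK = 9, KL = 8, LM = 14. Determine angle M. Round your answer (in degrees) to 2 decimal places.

32.30

By the law of cosines, cos M = (LM² + MK² − KL²) / (2·LM·MK) ≈ 0.84524, so ∠M ≈ 32.30°.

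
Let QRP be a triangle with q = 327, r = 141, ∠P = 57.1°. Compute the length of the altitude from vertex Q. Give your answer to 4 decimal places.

By the law of cosines, p² = q² + r² − 2·q·r·cos P = 76722, so p ≈ 276.99.
Area = ½·q·r·sin P ≈ 19356.
The altitude from Q has length 2·area/q ≈ 118.39.

h_Q ≈ 118.3864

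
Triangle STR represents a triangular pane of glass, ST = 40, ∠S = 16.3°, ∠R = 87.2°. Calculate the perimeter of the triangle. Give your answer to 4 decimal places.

The third angle is ∠T = 180° − ∠R − ∠S = 76.50°.
Law of sines: TR = ST·sin S/sin R ≈ 11.24.
Law of sines: RS = ST·sin T/sin R ≈ 38.941.
Semiperimeter s = (11.24+38.941+40)/2 = 45.091.
Perimeter = 11.24 + 38.941 + 40 = 90.181.

90.1814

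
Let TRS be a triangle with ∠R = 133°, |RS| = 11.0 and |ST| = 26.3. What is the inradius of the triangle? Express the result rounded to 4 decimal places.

Law of sines: sin T = |RS|·sin R/|ST| ≈ 0.30589.
Since |ST| ≥ |RS|, only the acute value applies: ∠T ≈ 17.81°.
Then ∠S = 180° − ∠R − ∠T ≈ 29.19°.
Law of sines gives |TR| = |ST|·sin S/sin R ≈ 17.537.
Area = ½·|ST|·|RS|·sin S ≈ 70.543.
Semiperimeter s = (11+26.3+17.537)/2 = 27.419.
Inradius = area/s = 70.543/27.419 ≈ 2.5728.

2.5728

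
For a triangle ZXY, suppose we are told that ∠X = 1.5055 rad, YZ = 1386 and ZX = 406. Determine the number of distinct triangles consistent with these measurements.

ZX·sin X = 406·sin(1.5055 rad) ≈ 405.1.
Since YZ ≥ ZX, exactly one triangle exists.

1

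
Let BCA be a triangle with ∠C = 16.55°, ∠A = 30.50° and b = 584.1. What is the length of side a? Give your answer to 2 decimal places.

The third angle is ∠B = 180° − ∠C − ∠A = 132.95°.
Law of sines: a = b·sin A/sin B ≈ 405.02.

405.02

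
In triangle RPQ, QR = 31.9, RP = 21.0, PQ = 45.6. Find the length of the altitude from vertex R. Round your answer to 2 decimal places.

h_R ≈ 13.02

Semiperimeter s = (45.6 + 31.9 + 21)/2 = 49.25.
Heron's formula: area = √(49.25·3.65·17.35·28.25) ≈ 296.83.
The altitude from R has length 2·area/PQ ≈ 13.019.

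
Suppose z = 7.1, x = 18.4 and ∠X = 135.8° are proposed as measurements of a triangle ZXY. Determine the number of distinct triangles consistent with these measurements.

z·sin X = 7.1·sin(135.8°) ≈ 4.95.
Since ∠X is not acute, a triangle exists only if x > z; here x > z, so there is exactly one triangle.

1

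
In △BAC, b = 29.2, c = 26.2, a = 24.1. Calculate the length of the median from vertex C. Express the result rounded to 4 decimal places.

Median from C: ½√(2·b² + 2·a² − c²) ≈ 23.348.

m_C ≈ 23.3477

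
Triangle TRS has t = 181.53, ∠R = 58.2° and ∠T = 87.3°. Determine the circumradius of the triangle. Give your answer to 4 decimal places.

The third angle is ∠S = 180° − ∠T − ∠R = 34.50°.
Law of sines: r = t·sin R/sin T ≈ 154.45.
Law of sines: s = t·sin S/sin T ≈ 102.93.
Circumradius = t/(2 sin T) ≈ 90.866.

90.8659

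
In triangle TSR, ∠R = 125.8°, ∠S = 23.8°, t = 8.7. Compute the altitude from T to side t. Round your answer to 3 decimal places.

The third angle is ∠T = 180° − ∠S − ∠R = 30.40°.
Law of sines: s = t·sin S/sin T ≈ 6.938.
Law of sines: r = t·sin R/sin T ≈ 13.944.
Area = ½·t·s·sin R ≈ 24.478.
The altitude from T has length 2·area/t ≈ 5.6271.

5.627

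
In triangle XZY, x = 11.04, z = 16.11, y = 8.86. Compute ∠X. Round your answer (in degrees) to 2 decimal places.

∠X ≈ 40.78°

By the law of cosines, cos X = (z² + y² − x²) / (2·z·y) ≈ 0.75717, so ∠X ≈ 40.78°.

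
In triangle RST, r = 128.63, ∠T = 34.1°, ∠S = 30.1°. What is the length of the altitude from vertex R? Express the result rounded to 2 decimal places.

The third angle is ∠R = 180° − ∠S − ∠T = 115.80°.
Law of sines: s = r·sin S/sin R ≈ 71.652.
Law of sines: t = r·sin T/sin R ≈ 80.099.
Area = ½·r·s·sin T ≈ 2583.6.
The altitude from R has length 2·area/r ≈ 40.171.

h_R ≈ 40.17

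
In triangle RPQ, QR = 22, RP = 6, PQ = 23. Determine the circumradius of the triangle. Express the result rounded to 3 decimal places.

11.507

By the law of cosines, cos R = (QR² + RP² − PQ²) / (2·QR·RP) ≈ -0.03409, so ∠R ≈ 91.95°.
Circumradius = PQ/(2 sin R) ≈ 11.507.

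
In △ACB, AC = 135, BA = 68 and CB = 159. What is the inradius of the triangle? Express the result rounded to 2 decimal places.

Semiperimeter s = (159 + 68 + 135)/2 = 181.
Heron's formula: area = √(181·22·113·46) ≈ 4549.6.
Inradius = area/s = 4549.6/181 ≈ 25.136.

r ≈ 25.14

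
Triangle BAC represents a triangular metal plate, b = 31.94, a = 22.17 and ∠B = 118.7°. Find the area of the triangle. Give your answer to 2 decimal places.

Law of sines: sin A = a·sin B/b ≈ 0.60884.
Since b ≥ a, only the acute value applies: ∠A ≈ 37.51°.
Then ∠C = 180° − ∠B − ∠A ≈ 23.79°.
Law of sines gives c = b·sin C/sin B ≈ 14.691.
Area = ½·b·a·sin C ≈ 142.85.

area ≈ 142.85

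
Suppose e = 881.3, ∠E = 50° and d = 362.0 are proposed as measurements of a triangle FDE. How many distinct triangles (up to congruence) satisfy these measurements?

1

d·sin E = 362.0·sin(50°) ≈ 277.3.
Since e ≥ d, exactly one triangle exists.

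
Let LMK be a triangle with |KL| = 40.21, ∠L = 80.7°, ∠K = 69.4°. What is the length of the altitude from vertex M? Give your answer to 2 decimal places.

74.51

The third angle is ∠M = 180° − ∠K − ∠L = 29.90°.
Law of sines: |MK| = |KL|·sin L/sin M ≈ 79.604.
Law of sines: |LM| = |KL|·sin K/sin M ≈ 75.506.
Area = ½·|KL|·|MK|·sin K ≈ 1498.1.
The altitude from M has length 2·area/|KL| ≈ 74.514.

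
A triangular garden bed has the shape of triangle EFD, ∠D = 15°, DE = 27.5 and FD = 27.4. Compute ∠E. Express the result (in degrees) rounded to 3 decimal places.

By the law of cosines, EF² = FD² + DE² − 2·FD·DE·cos D = 51.36, so EF ≈ 7.1666.
Law of cosines again: cos E = (DE² + EF² − FD²)/(2·DE·EF) ≈ 0.14423, so ∠E ≈ 81.71°.

∠E ≈ 81.707°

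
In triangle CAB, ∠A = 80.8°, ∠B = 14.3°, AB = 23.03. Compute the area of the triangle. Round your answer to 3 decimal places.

64.916

The third angle is ∠C = 180° − ∠A − ∠B = 84.90°.
Law of sines: BC = AB·sin A/sin C ≈ 22.824.
Law of sines: CA = AB·sin B/sin C ≈ 5.711.
Area = ½·AB·BC·sin B ≈ 64.916.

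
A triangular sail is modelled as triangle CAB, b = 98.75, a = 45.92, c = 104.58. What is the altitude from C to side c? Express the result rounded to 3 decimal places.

Semiperimeter s = (104.58 + 45.92 + 98.75)/2 = 124.62.
Heron's formula: area = √(124.62·20.045·78.705·25.875) ≈ 2255.5.
The altitude from C has length 2·area/c ≈ 43.135.

h_C ≈ 43.135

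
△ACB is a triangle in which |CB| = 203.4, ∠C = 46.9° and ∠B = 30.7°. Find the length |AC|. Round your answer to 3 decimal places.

106.325

The third angle is ∠A = 180° − ∠C − ∠B = 102.40°.
Law of sines: |AC| = |CB|·sin B/sin A ≈ 106.32.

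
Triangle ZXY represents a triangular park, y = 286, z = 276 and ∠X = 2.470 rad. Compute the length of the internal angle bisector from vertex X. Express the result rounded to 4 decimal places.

92.5661

By the law of cosines, x² = y² + z² − 2·y·z·cos X = 2.8156e+05, so x ≈ 530.62.
The bisector from X has length 2·y·z·cos(∠X/2)/(y+z) ≈ 92.566.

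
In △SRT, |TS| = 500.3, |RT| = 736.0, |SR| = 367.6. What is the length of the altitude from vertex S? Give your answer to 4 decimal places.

Semiperimeter s = (736 + 500.3 + 367.6)/2 = 801.95.
Heron's formula: area = √(801.95·65.95·301.65·434.35) ≈ 83244.
The altitude from S has length 2·area/|RT| ≈ 226.21.

h_S ≈ 226.2064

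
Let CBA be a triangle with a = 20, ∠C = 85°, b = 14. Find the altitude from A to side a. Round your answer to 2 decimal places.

h_A ≈ 13.95

By the law of cosines, c² = b² + a² − 2·b·a·cos C = 547.19, so c ≈ 23.392.
Area = ½·b·a·sin C ≈ 139.47.
The altitude from A has length 2·area/a ≈ 13.947.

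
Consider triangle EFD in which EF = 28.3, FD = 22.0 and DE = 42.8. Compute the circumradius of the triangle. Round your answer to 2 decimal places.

By the law of cosines, cos E = (DE² + EF² − FD²) / (2·DE·EF) ≈ 0.88700, so ∠E ≈ 27.50°.
Circumradius = FD/(2 sin E) ≈ 23.821.

R ≈ 23.82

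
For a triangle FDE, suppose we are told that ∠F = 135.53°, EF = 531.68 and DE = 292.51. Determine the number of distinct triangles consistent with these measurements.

EF·sin F = 531.68·sin(135.53°) ≈ 372.5.
Since ∠F is not acute, a triangle exists only if DE > EF; here DE ≤ EF, so there is no triangle.

0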